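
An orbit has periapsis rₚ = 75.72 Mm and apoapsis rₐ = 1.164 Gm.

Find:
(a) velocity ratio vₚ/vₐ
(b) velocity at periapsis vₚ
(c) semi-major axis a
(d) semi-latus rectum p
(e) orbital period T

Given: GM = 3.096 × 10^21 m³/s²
rₚ = 75.72 Mm = 7.572 × 10^7 m
rₐ = 1.164 Gm = 1.164 × 10^9 m
GM = 3.096 × 10^21 m³/s²
a = (rₚ + rₐ)/2 = 6.1986 × 10^8 m
e = (rₐ − rₚ)/(rₐ + rₚ) = (1.08828 × 10^9) / (1.23972 × 10^9) = 0.877843
(a) vₚ/vₐ = rₐ/rₚ (angular momentum) = (1.164 × 10^9) / (7.572 × 10^7) = 15.3724 ≈ 15.37
(b) vₚ² = GM (2/rₚ − 1/a) = 3.096 × 10^21 × (2.64131 × 10^-8 − 1.61327 × 10^-9) = 7.67803 × 10^13 m²/s²;  vₚ = 8.76244 × 10^6 m/s ≈ 8762 km/s
(c) a = 6.1986 × 10^8 m ≈ 619.9 Mm
(d) 1 − e² = 0.229391;  p = a(1 − e²) = 6.1986 × 10^8 × 0.229391 = 1.4219 × 10^8 m ≈ 142.2 Mm
(e) a³ = 2.38167 × 10^26 m³;  T = 2π √(a³/GM) = 2π × 277.358 s = 1742.69 s ≈ 29.04 minutes

Final answer:
(a) velocity ratio vₚ/vₐ = 15.37
(b) velocity at periapsis vₚ = 8762 km/s
(c) semi-major axis a = 619.9 Mm
(d) semi-latus rectum p = 142.2 Mm
(e) orbital period T = 29.04 minutes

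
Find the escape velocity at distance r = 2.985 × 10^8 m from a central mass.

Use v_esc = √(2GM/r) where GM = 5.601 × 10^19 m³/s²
r = 2.985 × 10^8 m
GM = 5.601 × 10^19 m³/s²
2GM/r = 2 × (5.601 × 10^19) / (2.985 × 10^8) = 3.75276 × 10^11 m²/s²
v_esc = √(2GM/r) = 612598 m/s ≈ 612.6 km/s

Final answer: 612.6 km/s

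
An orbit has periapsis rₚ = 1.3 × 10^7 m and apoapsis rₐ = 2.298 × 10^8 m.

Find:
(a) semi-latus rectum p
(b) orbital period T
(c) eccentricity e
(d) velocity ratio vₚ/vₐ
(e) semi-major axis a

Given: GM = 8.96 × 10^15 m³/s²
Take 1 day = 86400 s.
rₚ = 1.3 × 10^7 m
rₐ = 2.298 × 10^8 m
GM = 8.96 × 10^15 m³/s²
a = (rₚ + rₐ)/2 = 1.214 × 10^8 m
e = (rₐ − rₚ)/(rₐ + rₚ) = (2.168 × 10^8) / (2.428 × 10^8) = 0.892916
(a) 1 − e² = 0.202701;  p = a(1 − e²) = 1.214 × 10^8 × 0.202701 = 2.46079 × 10^7 m ≈ 2.461 × 10^7 m
(b) a³ = 1.78919 × 10^24 m³;  T = 2π √(a³/GM) = 2π × 14131 s = 88787.9 s ≈ 1.028 days
(c) e = 0.892916 ≈ 0.8929
(d) vₚ/vₐ = rₐ/rₚ (angular momentum) = (2.298 × 10^8) / (1.3 × 10^7) = 17.6769 ≈ 17.68
(e) a = 1.214 × 10^8 m ≈ 1.214 × 10^8 m

Final answer:
(a) semi-latus rectum p = 2.461 × 10^7 m
(b) orbital period T = 1.028 days
(c) eccentricity e = 0.8929
(d) velocity ratio vₚ/vₐ = 17.68
(e) semi-major axis a = 1.214 × 10^8 m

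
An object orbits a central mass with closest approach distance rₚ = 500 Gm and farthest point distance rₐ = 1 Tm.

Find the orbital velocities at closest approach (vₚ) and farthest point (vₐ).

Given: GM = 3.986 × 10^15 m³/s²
rₚ = 500 Gm = 5 × 10^11 m
rₐ = 1 Tm = 1 × 10^12 m
GM = 3.986 × 10^15 m³/s²
a = (rₚ + rₐ)/2 = 7.5 × 10^11 m
Vis-viva: v² = GM (2/r − 1/a)
vₚ² = 3.986 × 10^15 × (4 × 10^-12 − 1.33333 × 10^-12) = 10629.3 m²/s²
vₚ = 103.099 m/s ≈ 103.1 m/s
vₐ² = 3.986 × 10^15 × (2 × 10^-12 − 1.33333 × 10^-12) = 2657.33 m²/s²
vₐ = 51.5493 m/s ≈ 51.55 m/s

Final answer: vₚ = 103.1 m/s, vₐ = 51.55 m/s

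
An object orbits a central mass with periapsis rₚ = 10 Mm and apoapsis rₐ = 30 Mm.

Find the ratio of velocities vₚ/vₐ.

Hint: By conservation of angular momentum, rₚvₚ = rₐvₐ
rₚ = 10 Mm = 1 × 10^7 m
rₐ = 30 Mm = 3 × 10^7 m
rₚvₚ = rₐvₐ  ⇒  vₚ/vₐ = rₐ/rₚ
vₚ/vₐ = (3 × 10^7) / (1 × 10^7) = 3

Final answer: vₚ/vₐ = 3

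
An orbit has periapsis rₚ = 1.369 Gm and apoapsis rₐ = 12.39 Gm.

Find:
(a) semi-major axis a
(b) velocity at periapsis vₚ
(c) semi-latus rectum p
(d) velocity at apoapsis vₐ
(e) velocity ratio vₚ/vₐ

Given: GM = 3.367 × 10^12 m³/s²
rₚ = 1.369 Gm = 1.369 × 10^9 m
rₐ = 12.39 Gm = 1.239 × 10^10 m
GM = 3.367 × 10^12 m³/s²
a = (rₚ + rₐ)/2 = 6.8795 × 10^9 m
e = (rₐ − rₚ)/(rₐ + rₚ) = (1.1021 × 10^10) / (1.3759 × 10^10) = 0.801003
(a) a = 6.8795 × 10^9 m ≈ 6.88 Gm
(b) vₚ² = GM (2/rₚ − 1/a) = 3.367 × 10^12 × (1.46092 × 10^-9 − 1.45359 × 10^-10) = 4429.49 m²/s²;  vₚ = 66.5544 m/s ≈ 66.55 m/s
(c) 1 − e² = 0.358394;  p = a(1 − e²) = 6.8795 × 10^9 × 0.358394 = 2.46557 × 10^9 m ≈ 2.466 Gm
(d) vₐ² = GM (2/rₐ − 1/a) = 3.367 × 10^12 × (1.61421 × 10^-10 − 1.45359 × 10^-10) = 54.0777 m²/s²;  vₐ = 7.35376 m/s ≈ 7.354 m/s
(e) vₚ/vₐ = rₐ/rₚ (angular momentum) = (1.239 × 10^10) / (1.369 × 10^9) = 9.0504 ≈ 9.05

Final answer:
(a) semi-major axis a = 6.88 Gm
(b) velocity at periapsis vₚ = 66.55 m/s
(c) semi-latus rectum p = 2.466 Gm
(d) velocity at apoapsis vₐ = 7.354 m/s
(e) velocity ratio vₚ/vₐ = 9.05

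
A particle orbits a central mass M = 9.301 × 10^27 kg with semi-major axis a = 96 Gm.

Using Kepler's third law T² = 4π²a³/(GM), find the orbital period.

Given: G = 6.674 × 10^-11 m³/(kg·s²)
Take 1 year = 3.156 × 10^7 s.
M = 9.301 × 10^27 kg
GM = G × M = 6.674 × 10^-11 × 9.301 × 10^27 = 6.20749 × 10^17 m³/s²
a = 96 Gm = 9.6 × 10^10 m
a³ = 8.84736 × 10^32 m³
T = 2π √(a³/GM) = 2π √((8.84736 × 10^32) / (6.20749 × 10^17)) = 2π × 3.77528 × 10^7 s
T = 2.37208 × 10^8 s ≈ 7.516 years

Final answer: 7.516 years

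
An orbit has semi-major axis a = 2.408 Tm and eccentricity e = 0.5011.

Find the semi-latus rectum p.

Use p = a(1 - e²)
a = 2.408 Tm = 2.408 × 10^12 m
e = 0.5011,  e² = 0.251101,  1 − e² = 0.748899
p = a(1 − e²) = 2.408 × 10^12 m × 0.748899 = 1.80335 × 10^12 m ≈ 1.803 Tm

Final answer: p = 1.803 Tm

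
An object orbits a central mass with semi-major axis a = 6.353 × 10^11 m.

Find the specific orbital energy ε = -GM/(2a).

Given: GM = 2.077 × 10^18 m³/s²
a = 6.353 × 10^11 m
GM = 2.077 × 10^18 m³/s²
2a = 1.2706 × 10^12 m
ε = −GM/(2a) = -1.63466 × 10^6 J/kg ≈ -1.635 MJ/kg

Final answer: -1.635 MJ/kg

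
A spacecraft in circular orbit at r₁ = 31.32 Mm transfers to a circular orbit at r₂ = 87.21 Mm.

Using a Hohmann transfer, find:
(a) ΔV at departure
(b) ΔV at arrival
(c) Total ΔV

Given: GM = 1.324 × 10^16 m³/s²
r₁ = 31.32 Mm = 3.132 × 10^7 m
r₂ = 87.21 Mm = 8.721 × 10^7 m
GM = 1.324 × 10^16 m³/s²
Transfer ellipse: a_t = (r₁ + r₂)/2 = 5.9265 × 10^7 m
Circular speed at r₁: v₁ = √(GM/r₁) = 20560.5 m/s
Transfer speed at r₁ (periapsis): v₁ₜ = √(GM(2/r₁ − 1/a_t)) = 24941.2 m/s
(a) ΔV₁ = v₁ₜ − v₁ = 4380.71 m/s ≈ 4.381 km/s
Circular speed at r₂: v₂ = √(GM/r₂) = 12321.4 m/s
Transfer speed at r₂ (apoapsis): v₂ₜ = √(GM(2/r₂ − 1/a_t)) = 8957.21 m/s
(b) ΔV₂ = v₂ − v₂ₜ = 3364.22 m/s ≈ 3.364 km/s
(c) ΔV_total = ΔV₁ + ΔV₂ = 7744.93 m/s ≈ 7.745 km/s

Final answer:
(a) ΔV₁ = 4.381 km/s
(b) ΔV₂ = 3.364 km/s
(c) ΔV_total = 7.745 km/s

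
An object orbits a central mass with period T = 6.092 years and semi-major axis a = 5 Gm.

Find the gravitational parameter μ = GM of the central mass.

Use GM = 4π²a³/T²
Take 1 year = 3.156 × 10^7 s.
T = 6.092 years = 1.92264 × 10^8 s
a = 5 Gm = 5 × 10^9 m
a³ = 1.25 × 10^29 m³
T² = 3.69653 × 10^16 s²
GM = 4π² × (1.25 × 10^29) / (3.69653 × 10^16) = 1.33498 × 10^14 m³/s²
GM ≈ 1.335 × 10^14 m³/s²

Final answer: GM = 1.335 × 10^14 m³/s²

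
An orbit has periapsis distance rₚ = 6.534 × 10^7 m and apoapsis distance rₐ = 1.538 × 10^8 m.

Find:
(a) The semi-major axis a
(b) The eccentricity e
rₚ = 6.534 × 10^7 m
rₐ = 1.538 × 10^8 m
(a) a = (rₚ + rₐ)/2 = 1.0957 × 10^8 m ≈ 1.096 × 10^8 m
(b) e = (rₐ − rₚ)/(rₐ + rₚ) = (8.846 × 10^7) / (2.1914 × 10^8) = 0.403669

Final answer:
(a) a = 1.096 × 10^8 m
(b) e = 0.4037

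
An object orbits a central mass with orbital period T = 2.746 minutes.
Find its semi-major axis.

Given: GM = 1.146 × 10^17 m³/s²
T = 2.746 minutes = 164.76 s
GM = 1.146 × 10^17 m³/s²
Kepler's third law: a³ = GM T² / (4π²)
T² = 27145.9 s²
a³ = (1.146 × 10^17) × 27145.9 / (4π²) = 7.88004 × 10^19 m³
a = (a³)^(1/3) = 4.28722 × 10^6 m ≈ 4.287 Mm

Final answer: 4.287 Mm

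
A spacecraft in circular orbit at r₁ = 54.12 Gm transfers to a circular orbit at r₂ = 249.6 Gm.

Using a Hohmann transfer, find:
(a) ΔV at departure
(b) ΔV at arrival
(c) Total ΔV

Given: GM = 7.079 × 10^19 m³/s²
r₁ = 54.12 Gm = 5.412 × 10^10 m
r₂ = 249.6 Gm = 2.496 × 10^11 m
GM = 7.079 × 10^19 m³/s²
Transfer ellipse: a_t = (r₁ + r₂)/2 = 1.5186 × 10^11 m
Circular speed at r₁: v₁ = √(GM/r₁) = 36166.5 m/s
Transfer speed at r₁ (periapsis): v₁ₜ = √(GM(2/r₁ − 1/a_t)) = 46366.9 m/s
(a) ΔV₁ = v₁ₜ − v₁ = 10200.3 m/s ≈ 10.2 km/s
Circular speed at r₂: v₂ = √(GM/r₂) = 16840.8 m/s
Transfer speed at r₂ (apoapsis): v₂ₜ = √(GM(2/r₂ − 1/a_t)) = 10053.6 m/s
(b) ΔV₂ = v₂ − v₂ₜ = 6787.25 m/s ≈ 6.787 km/s
(c) ΔV_total = ΔV₁ + ΔV₂ = 16987.6 m/s ≈ 16.99 km/s

Final answer:
(a) ΔV₁ = 10.2 km/s
(b) ΔV₂ = 6.787 km/s
(c) ΔV_total = 16.99 km/s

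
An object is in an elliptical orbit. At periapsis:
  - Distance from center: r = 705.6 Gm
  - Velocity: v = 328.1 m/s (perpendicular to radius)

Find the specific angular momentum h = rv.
r = 705.6 Gm = 7.056 × 10^11 m
v = 328.1 m/s
h = rv = 7.056 × 10^11 × 328.1 = 2.31507 × 10^14 m²/s ≈ 2.315 × 10^14 m²/s

Final answer: h = 2.315 × 10^14 m²/s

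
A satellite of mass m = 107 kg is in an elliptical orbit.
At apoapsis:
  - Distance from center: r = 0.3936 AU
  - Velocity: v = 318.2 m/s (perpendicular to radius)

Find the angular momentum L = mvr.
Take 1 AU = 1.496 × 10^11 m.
r = 0.3936 AU = 5.88826 × 10^10 m
v = 318.2 m/s
vr = 318.2 × 5.88826 × 10^10 = 1.87364 × 10^13 m²/s
L = m × vr = 107 × 1.87364 × 10^13 = 2.0048 × 10^15 kg·m²/s ≈ 2.005 × 10^15 kg·m²/s

Final answer: L = 2.005 × 10^15 kg·m²/s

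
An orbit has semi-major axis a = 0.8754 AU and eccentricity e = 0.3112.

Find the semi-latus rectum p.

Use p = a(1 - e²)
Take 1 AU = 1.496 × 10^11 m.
a = 0.8754 AU = 1.3096 × 10^11 m
e = 0.3112,  e² = 0.0968454,  1 − e² = 0.903155
p = a(1 − e²) = 1.3096 × 10^11 m × 0.903155 = 1.18277 × 10^11 m ≈ 0.7906 AU

Final answer: p = 0.7906 AU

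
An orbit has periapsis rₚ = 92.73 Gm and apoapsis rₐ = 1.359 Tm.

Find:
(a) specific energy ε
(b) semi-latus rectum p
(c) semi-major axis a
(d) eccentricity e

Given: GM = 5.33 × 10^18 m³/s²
rₚ = 92.73 Gm = 9.273 × 10^10 m
rₐ = 1.359 Tm = 1.359 × 10^12 m
GM = 5.33 × 10^18 m³/s²
a = (rₚ + rₐ)/2 = 7.25865 × 10^11 m
e = (rₐ − rₚ)/(rₐ + rₚ) = (1.26627 × 10^12) / (1.45173 × 10^12) = 0.872249
(a) 2a = 1.45173 × 10^12 m;  ε = −GM/(2a) = -3.67148 × 10^6 J/kg ≈ -3.671 MJ/kg
(b) 1 − e² = 0.239182;  p = a(1 − e²) = 7.25865 × 10^11 × 0.239182 = 1.73614 × 10^11 m ≈ 173.6 Gm
(c) a = 7.25865 × 10^11 m ≈ 725.9 Gm
(d) e = 0.872249 ≈ 0.8722

Final answer:
(a) specific energy ε = -3.671 MJ/kg
(b) semi-latus rectum p = 173.6 Gm
(c) semi-major axis a = 725.9 Gm
(d) eccentricity e = 0.8722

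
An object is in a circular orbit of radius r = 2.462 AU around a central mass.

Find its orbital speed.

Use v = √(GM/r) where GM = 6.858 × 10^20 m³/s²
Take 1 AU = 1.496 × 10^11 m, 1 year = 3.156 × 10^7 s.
r = 2.462 AU = 3.68315 × 10^11 m
GM = 6.858 × 10^20 m³/s²
GM/r = (6.858 × 10^20) / (3.68315 × 10^11) = 1.86199 × 10^9 m²/s²
v = √(GM/r) = 43150.8 m/s ≈ 9.103 AU/year

Final answer: 9.103 AU/year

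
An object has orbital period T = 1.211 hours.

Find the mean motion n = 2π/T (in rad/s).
T = 1.211 hours = 4359.6 s
n = 2π / 4359.6 s = 0.00144123 rad/s ≈ 0.001441 rad/s

Final answer: n = 0.001441 rad/s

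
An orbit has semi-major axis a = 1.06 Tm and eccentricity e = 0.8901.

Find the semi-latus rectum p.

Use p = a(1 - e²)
a = 1.06 Tm = 1.06 × 10^12 m
e = 0.8901,  e² = 0.792278,  1 − e² = 0.207722
p = a(1 − e²) = 1.06 × 10^12 m × 0.207722 = 2.20185 × 10^11 m ≈ 220.2 Gm

Final answer: p = 220.2 Gm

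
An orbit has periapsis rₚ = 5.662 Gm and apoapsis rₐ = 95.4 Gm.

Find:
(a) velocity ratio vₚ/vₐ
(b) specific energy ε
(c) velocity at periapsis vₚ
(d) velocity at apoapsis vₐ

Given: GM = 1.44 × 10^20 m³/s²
rₚ = 5.662 Gm = 5.662 × 10^9 m
rₐ = 95.4 Gm = 9.54 × 10^10 m
GM = 1.44 × 10^20 m³/s²
a = (rₚ + rₐ)/2 = 5.0531 × 10^10 m
e = (rₐ − rₚ)/(rₐ + rₚ) = (8.9738 × 10^10) / (1.01062 × 10^11) = 0.88795
(a) vₚ/vₐ = rₐ/rₚ (angular momentum) = (9.54 × 10^10) / (5.662 × 10^9) = 16.8492 ≈ 16.85
(b) 2a = 1.01062 × 10^11 m;  ε = −GM/(2a) = -1.42487 × 10^9 J/kg ≈ -1.425 GJ/kg
(c) vₚ² = GM (2/rₚ − 1/a) = 1.44 × 10^20 × (3.53232 × 10^-10 − 1.97898 × 10^-11) = 4.80157 × 10^10 m²/s²;  vₚ = 219125 m/s ≈ 219.1 km/s
(d) vₐ² = GM (2/rₐ − 1/a) = 1.44 × 10^20 × (2.09644 × 10^-11 − 1.97898 × 10^-11) = 1.69132 × 10^8 m²/s²;  vₐ = 13005.1 m/s ≈ 13.01 km/s

Final answer:
(a) velocity ratio vₚ/vₐ = 16.85
(b) specific energy ε = -1.425 GJ/kg
(c) velocity at periapsis vₚ = 219.1 km/s
(d) velocity at apoapsis vₐ = 13.01 km/s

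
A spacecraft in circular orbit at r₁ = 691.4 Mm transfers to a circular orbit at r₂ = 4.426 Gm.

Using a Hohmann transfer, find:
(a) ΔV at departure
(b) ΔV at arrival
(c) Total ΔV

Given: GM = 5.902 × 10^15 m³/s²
r₁ = 691.4 Mm = 6.914 × 10^8 m
r₂ = 4.426 Gm = 4.426 × 10^9 m
GM = 5.902 × 10^15 m³/s²
Transfer ellipse: a_t = (r₁ + r₂)/2 = 2.5587 × 10^9 m
Circular speed at r₁: v₁ = √(GM/r₁) = 2921.7 m/s
Transfer speed at r₁ (periapsis): v₁ₜ = √(GM(2/r₁ − 1/a_t)) = 3842.65 m/s
(a) ΔV₁ = v₁ₜ − v₁ = 920.956 m/s ≈ 921 m/s
Circular speed at r₂: v₂ = √(GM/r₂) = 1154.77 m/s
Transfer speed at r₂ (apoapsis): v₂ₜ = √(GM(2/r₂ − 1/a_t)) = 600.273 m/s
(b) ΔV₂ = v₂ − v₂ₜ = 554.493 m/s ≈ 554.5 m/s
(c) ΔV_total = ΔV₁ + ΔV₂ = 1475.45 m/s ≈ 1.475 km/s

Final answer:
(a) ΔV₁ = 921 m/s
(b) ΔV₂ = 554.5 m/s
(c) ΔV_total = 1.475 km/s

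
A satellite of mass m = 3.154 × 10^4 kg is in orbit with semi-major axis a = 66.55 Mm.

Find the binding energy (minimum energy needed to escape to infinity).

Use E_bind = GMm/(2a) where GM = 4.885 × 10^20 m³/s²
a = 66.55 Mm = 6.655 × 10^7 m
GM = 4.885 × 10^20 m³/s²
m = 3.154 × 10^4 kg
GMm = 4.885 × 10^20 × 31540 = 1.54073 × 10^25 m³·kg/s²
2a = 1.331 × 10^8 m
E_bind = GMm/(2a) = 1.15757 × 10^17 J ≈ 115.8 PJ

Final answer: 115.8 PJ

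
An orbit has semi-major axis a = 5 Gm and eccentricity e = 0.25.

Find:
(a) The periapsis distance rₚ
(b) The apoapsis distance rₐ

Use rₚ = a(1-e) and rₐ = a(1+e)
a = 5 Gm = 5 × 10^9 m
e = 0.25:  1 − e = 0.75,  1 + e = 1.25
(a) rₚ = a(1 − e) = 5 × 10^9 m × 0.75 = 3.75 × 10^9 m ≈ 3.75 Gm
(b) rₐ = a(1 + e) = 5 × 10^9 m × 1.25 = 6.25 × 10^9 m ≈ 6.25 Gm

Final answer:
(a) rₚ = 3.75 Gm
(b) rₐ = 6.25 Gm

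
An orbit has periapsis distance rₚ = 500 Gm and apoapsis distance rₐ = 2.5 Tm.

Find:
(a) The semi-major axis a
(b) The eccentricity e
rₚ = 500 Gm = 5 × 10^11 m
rₐ = 2.5 Tm = 2.5 × 10^12 m
(a) a = (rₚ + rₐ)/2 = 1.5 × 10^12 m ≈ 1.5 Tm
(b) e = (rₐ − rₚ)/(rₐ + rₚ) = (2 × 10^12) / (3 × 10^12) = 0.666667

Final answer:
(a) a = 1.5 Tm
(b) e = 0.6667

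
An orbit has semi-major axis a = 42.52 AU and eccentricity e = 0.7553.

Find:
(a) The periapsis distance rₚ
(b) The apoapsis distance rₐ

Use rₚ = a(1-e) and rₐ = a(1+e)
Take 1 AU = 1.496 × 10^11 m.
a = 42.52 AU = 6.36099 × 10^12 m
e = 0.7553:  1 − e = 0.2447,  1 + e = 1.7553
(a) rₚ = a(1 − e) = 6.36099 × 10^12 m × 0.2447 = 1.55653 × 10^12 m ≈ 10.4 AU
(b) rₐ = a(1 + e) = 6.36099 × 10^12 m × 1.7553 = 1.11654 × 10^13 m ≈ 74.64 AU

Final answer:
(a) rₚ = 10.4 AU
(b) rₐ = 74.64 AU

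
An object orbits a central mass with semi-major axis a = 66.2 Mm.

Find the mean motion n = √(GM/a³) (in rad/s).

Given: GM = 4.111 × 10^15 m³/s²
a = 66.2 Mm = 6.62 × 10^7 m
GM = 4.111 × 10^15 m³/s²
a³ = 2.90118 × 10^23 m³
GM/a³ = (4.111 × 10^15) / (2.90118 × 10^23) = 1.41701 × 10^-8 s⁻²
n = √(GM/a³) = 0.000119038 rad/s ≈ 0.000119 rad/s

Final answer: n = 0.000119 rad/s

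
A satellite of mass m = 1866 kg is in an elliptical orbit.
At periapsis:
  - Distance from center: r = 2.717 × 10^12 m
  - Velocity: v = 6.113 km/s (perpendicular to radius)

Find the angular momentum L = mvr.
r = 2.717 × 10^12 m
v = 6.113 km/s = 6113 m/s
vr = 6113 × 2.717 × 10^12 = 1.6609 × 10^16 m²/s
L = m × vr = 1866 × 1.6609 × 10^16 = 3.09924 × 10^19 kg·m²/s ≈ 3.099 × 10^19 kg·m²/s

Final answer: L = 3.099 × 10^19 kg·m²/s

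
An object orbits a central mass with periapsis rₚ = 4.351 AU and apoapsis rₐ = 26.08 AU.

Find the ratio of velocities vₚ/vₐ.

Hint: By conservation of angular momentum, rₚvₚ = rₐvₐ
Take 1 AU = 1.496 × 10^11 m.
rₚ = 4.351 AU = 6.5091 × 10^11 m
rₐ = 26.08 AU = 3.90157 × 10^12 m
rₚvₚ = rₐvₐ  ⇒  vₚ/vₐ = rₐ/rₚ
vₚ/vₐ = (3.90157 × 10^12) / (6.5091 × 10^11) = 5.99402

Final answer: vₚ/vₐ = 5.994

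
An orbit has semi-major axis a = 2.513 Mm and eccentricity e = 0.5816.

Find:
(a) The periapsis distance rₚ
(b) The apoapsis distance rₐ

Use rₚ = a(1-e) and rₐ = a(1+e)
a = 2.513 Mm = 2.513 × 10^6 m
e = 0.5816:  1 − e = 0.4184,  1 + e = 1.5816
(a) rₚ = a(1 − e) = 2.513 × 10^6 m × 0.4184 = 1.05144 × 10^6 m ≈ 1.051 Mm
(b) rₐ = a(1 + e) = 2.513 × 10^6 m × 1.5816 = 3.97456 × 10^6 m ≈ 3.975 Mm

Final answer:
(a) rₚ = 1.051 Mm
(b) rₐ = 3.975 Mm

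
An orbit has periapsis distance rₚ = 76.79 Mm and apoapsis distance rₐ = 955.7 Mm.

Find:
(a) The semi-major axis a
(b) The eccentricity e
rₚ = 76.79 Mm = 7.679 × 10^7 m
rₐ = 955.7 Mm = 9.557 × 10^8 m
(a) a = (rₚ + rₐ)/2 = 5.16245 × 10^8 m ≈ 516.2 Mm
(b) e = (rₐ − rₚ)/(rₐ + rₚ) = (8.7891 × 10^8) / (1.03249 × 10^9) = 0.851253

Final answer:
(a) a = 516.2 Mm
(b) e = 0.8513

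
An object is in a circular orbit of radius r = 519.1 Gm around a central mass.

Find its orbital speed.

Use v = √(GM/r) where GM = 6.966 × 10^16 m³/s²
r = 519.1 Gm = 5.191 × 10^11 m
GM = 6.966 × 10^16 m³/s²
GM/r = (6.966 × 10^16) / (5.191 × 10^11) = 134194 m²/s²
v = √(GM/r) = 366.325 m/s ≈ 366.3 m/s

Final answer: 366.3 m/s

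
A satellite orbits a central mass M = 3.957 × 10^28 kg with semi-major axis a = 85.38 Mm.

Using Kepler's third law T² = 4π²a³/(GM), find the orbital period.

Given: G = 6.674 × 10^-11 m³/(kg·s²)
M = 3.957 × 10^28 kg
GM = G × M = 6.674 × 10^-11 × 3.957 × 10^28 = 2.6409 × 10^18 m³/s²
a = 85.38 Mm = 8.538 × 10^7 m
a³ = 6.22398 × 10^23 m³
T = 2π √(a³/GM) = 2π √((6.22398 × 10^23) / (2.6409 × 10^18)) = 2π × 485.465 s
T = 3050.27 s ≈ 50.84 minutes

Final answer: 50.84 minutes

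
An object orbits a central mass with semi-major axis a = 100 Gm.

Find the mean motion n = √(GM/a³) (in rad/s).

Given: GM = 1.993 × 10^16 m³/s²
a = 100 Gm = 1 × 10^11 m
GM = 1.993 × 10^16 m³/s²
a³ = 1 × 10^33 m³
GM/a³ = (1.993 × 10^16) / (1 × 10^33) = 1.993 × 10^-17 s⁻²
n = √(GM/a³) = 4.4643 × 10^-9 rad/s ≈ 4.464 × 10^-9 rad/s

Final answer: n = 4.464 × 10^-9 rad/s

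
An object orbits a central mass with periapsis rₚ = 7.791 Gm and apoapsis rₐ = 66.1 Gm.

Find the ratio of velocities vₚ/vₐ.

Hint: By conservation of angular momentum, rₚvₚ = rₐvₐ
rₚ = 7.791 Gm = 7.791 × 10^9 m
rₐ = 66.1 Gm = 6.61 × 10^10 m
rₚvₚ = rₐvₐ  ⇒  vₚ/vₐ = rₐ/rₚ
vₚ/vₐ = (6.61 × 10^10) / (7.791 × 10^9) = 8.48415

Final answer: vₚ/vₐ = 8.484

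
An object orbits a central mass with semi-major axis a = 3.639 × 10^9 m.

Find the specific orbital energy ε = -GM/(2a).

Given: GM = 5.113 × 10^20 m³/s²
a = 3.639 × 10^9 m
GM = 5.113 × 10^20 m³/s²
2a = 7.278 × 10^9 m
ε = −GM/(2a) = -7.02528 × 10^10 J/kg ≈ -70.25 GJ/kg

Final answer: -70.25 GJ/kg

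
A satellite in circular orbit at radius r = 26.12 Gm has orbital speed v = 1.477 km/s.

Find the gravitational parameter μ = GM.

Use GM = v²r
r = 26.12 Gm = 2.612 × 10^10 m
v = 1.477 km/s = 1477 m/s
v² = 2.18153 × 10^6 m²/s²
GM = v²r = 2.18153 × 10^6 × 2.612 × 10^10 = 5.69815 × 10^16 m³/s²
GM ≈ 5.698 × 10^16 m³/s²

Final answer: GM = 5.698 × 10^16 m³/s²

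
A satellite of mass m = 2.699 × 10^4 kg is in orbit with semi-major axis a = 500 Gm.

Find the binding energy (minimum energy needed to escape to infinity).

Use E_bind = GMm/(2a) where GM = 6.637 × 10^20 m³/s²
a = 500 Gm = 5 × 10^11 m
GM = 6.637 × 10^20 m³/s²
m = 2.699 × 10^4 kg
GMm = 6.637 × 10^20 × 26990 = 1.79133 × 10^25 m³·kg/s²
2a = 1 × 10^12 m
E_bind = GMm/(2a) = 1.79133 × 10^13 J ≈ 17.91 TJ

Final answer: 17.91 TJ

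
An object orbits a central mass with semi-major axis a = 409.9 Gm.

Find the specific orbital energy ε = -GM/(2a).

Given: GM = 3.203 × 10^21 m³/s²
a = 409.9 Gm = 4.099 × 10^11 m
GM = 3.203 × 10^21 m³/s²
2a = 8.198 × 10^11 m
ε = −GM/(2a) = -3.90705 × 10^9 J/kg ≈ -3.907 GJ/kg

Final answer: -3.907 GJ/kg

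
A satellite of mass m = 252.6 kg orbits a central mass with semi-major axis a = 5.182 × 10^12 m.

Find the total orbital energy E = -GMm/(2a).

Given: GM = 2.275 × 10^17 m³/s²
a = 5.182 × 10^12 m
GM = 2.275 × 10^17 m³/s²
2a = 1.0364 × 10^13 m
GMm = 2.275 × 10^17 × 252.6 = 5.74665 × 10^19 m³·kg/s²
E = −GMm/(2a) = -5.54482 × 10^6 J ≈ -5.545 MJ

Final answer: -5.545 MJ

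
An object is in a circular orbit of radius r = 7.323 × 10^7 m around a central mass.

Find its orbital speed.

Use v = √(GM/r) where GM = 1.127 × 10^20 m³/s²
r = 7.323 × 10^7 m
GM = 1.127 × 10^20 m³/s²
GM/r = (1.127 × 10^20) / (7.323 × 10^7) = 1.53899 × 10^12 m²/s²
v = √(GM/r) = 1.24056 × 10^6 m/s ≈ 1241 km/s

Final answer: 1241 km/s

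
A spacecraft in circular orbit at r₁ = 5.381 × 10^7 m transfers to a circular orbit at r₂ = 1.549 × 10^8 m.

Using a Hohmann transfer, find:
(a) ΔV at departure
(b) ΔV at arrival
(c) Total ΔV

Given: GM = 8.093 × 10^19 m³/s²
r₁ = 5.381 × 10^7 m
r₂ = 1.549 × 10^8 m
GM = 8.093 × 10^19 m³/s²
Transfer ellipse: a_t = (r₁ + r₂)/2 = 1.04355 × 10^8 m
Circular speed at r₁: v₁ = √(GM/r₁) = 1.22637 × 10^6 m/s
Transfer speed at r₁ (periapsis): v₁ₜ = √(GM(2/r₁ − 1/a_t)) = 1.49414 × 10^6 m/s
(a) ΔV₁ = v₁ₜ − v₁ = 267769 m/s ≈ 267.8 km/s
Circular speed at r₂: v₂ = √(GM/r₂) = 722818 m/s
Transfer speed at r₂ (apoapsis): v₂ₜ = √(GM(2/r₂ − 1/a_t)) = 519044 m/s
(b) ΔV₂ = v₂ − v₂ₜ = 203774 m/s ≈ 203.8 km/s
(c) ΔV_total = ΔV₁ + ΔV₂ = 471543 m/s ≈ 471.5 km/s

Final answer:
(a) ΔV₁ = 267.8 km/s
(b) ΔV₂ = 203.8 km/s
(c) ΔV_total = 471.5 km/s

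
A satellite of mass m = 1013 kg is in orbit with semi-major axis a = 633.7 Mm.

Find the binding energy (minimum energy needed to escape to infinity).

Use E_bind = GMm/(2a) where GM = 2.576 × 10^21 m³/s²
a = 633.7 Mm = 6.337 × 10^8 m
GM = 2.576 × 10^21 m³/s²
m = 1013 kg
GMm = 2.576 × 10^21 × 1013 = 2.60949 × 10^24 m³·kg/s²
2a = 1.2674 × 10^9 m
E_bind = GMm/(2a) = 2.05893 × 10^15 J ≈ 2.059 PJ

Final answer: 2.059 PJ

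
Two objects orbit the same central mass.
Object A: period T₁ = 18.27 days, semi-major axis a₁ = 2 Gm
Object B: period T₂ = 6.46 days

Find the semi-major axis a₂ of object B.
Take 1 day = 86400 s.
T₁ = 18.27 days = 1.57853 × 10^6 s
T₂ = 6.46 days = 558144 s
a₁ = 2 Gm = 2 × 10^9 m
Kepler's third law: (T₂/T₁)² = (a₂/a₁)³  ⇒  a₂ = a₁ (T₂/T₁)^(2/3)
T₂/T₁ = 0.353585
(T₂/T₁)^(2/3) = 0.50003
a₂ = 2 × 10^9 m × 0.50003 = 1.00006 × 10^9 m ≈ 1 Gm

Final answer: a₂ = 1 Gm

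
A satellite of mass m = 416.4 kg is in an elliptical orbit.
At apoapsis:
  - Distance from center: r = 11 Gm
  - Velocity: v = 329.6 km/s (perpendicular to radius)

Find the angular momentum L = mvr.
r = 11 Gm = 1.1 × 10^10 m
v = 329.6 km/s = 329600 m/s
vr = 329600 × 1.1 × 10^10 = 3.6256 × 10^15 m²/s
L = m × vr = 416.4 × 3.6256 × 10^15 = 1.5097 × 10^18 kg·m²/s ≈ 1.51 × 10^18 kg·m²/s

Final answer: L = 1.51 × 10^18 kg·m²/s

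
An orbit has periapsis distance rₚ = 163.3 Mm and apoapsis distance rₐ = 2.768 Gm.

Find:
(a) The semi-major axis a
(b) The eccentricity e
rₚ = 163.3 Mm = 1.633 × 10^8 m
rₐ = 2.768 Gm = 2.768 × 10^9 m
(a) a = (rₚ + rₐ)/2 = 1.46565 × 10^9 m ≈ 1.466 Gm
(b) e = (rₐ − rₚ)/(rₐ + rₚ) = (2.6047 × 10^9) / (2.9313 × 10^9) = 0.888582

Final answer:
(a) a = 1.466 Gm
(b) e = 0.8886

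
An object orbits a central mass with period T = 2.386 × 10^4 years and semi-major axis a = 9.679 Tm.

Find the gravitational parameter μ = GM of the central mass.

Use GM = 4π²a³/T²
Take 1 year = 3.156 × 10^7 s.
T = 2.386 × 10^4 years = 7.53022 × 10^11 s
a = 9.679 Tm = 9.679 × 10^12 m
a³ = 9.06758 × 10^38 m³
T² = 5.67042 × 10^23 s²
GM = 4π² × (9.06758 × 10^38) / (5.67042 × 10^23) = 6.31301 × 10^16 m³/s²
GM ≈ 6.313 × 10^16 m³/s²

Final answer: GM = 6.313 × 10^16 m³/s²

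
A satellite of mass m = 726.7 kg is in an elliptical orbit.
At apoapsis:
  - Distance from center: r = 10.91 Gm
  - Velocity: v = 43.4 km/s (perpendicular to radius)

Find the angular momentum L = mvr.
r = 10.91 Gm = 1.091 × 10^10 m
v = 43.4 km/s = 43400 m/s
vr = 43400 × 1.091 × 10^10 = 4.73494 × 10^14 m²/s
L = m × vr = 726.7 × 4.73494 × 10^14 = 3.44088 × 10^17 kg·m²/s ≈ 3.441 × 10^17 kg·m²/s

Final answer: L = 3.441 × 10^17 kg·m²/s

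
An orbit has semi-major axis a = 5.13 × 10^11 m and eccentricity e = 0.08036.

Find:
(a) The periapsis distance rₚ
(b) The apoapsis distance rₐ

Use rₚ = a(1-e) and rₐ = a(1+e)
a = 5.13 × 10^11 m
e = 0.08036:  1 − e = 0.91964,  1 + e = 1.08036
(a) rₚ = a(1 − e) = 5.13 × 10^11 m × 0.91964 = 4.71775 × 10^11 m ≈ 4.718 × 10^11 m
(b) rₐ = a(1 + e) = 5.13 × 10^11 m × 1.08036 = 5.54225 × 10^11 m ≈ 5.542 × 10^11 m

Final answer:
(a) rₚ = 4.718 × 10^11 m
(b) rₐ = 5.542 × 10^11 m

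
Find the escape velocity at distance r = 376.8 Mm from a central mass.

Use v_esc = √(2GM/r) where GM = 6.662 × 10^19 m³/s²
r = 376.8 Mm = 3.768 × 10^8 m
GM = 6.662 × 10^19 m³/s²
2GM/r = 2 × (6.662 × 10^19) / (3.768 × 10^8) = 3.53609 × 10^11 m²/s²
v_esc = √(2GM/r) = 594651 m/s ≈ 594.7 km/s

Final answer: 594.7 km/s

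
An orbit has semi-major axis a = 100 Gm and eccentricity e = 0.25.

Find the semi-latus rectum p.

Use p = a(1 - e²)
a = 100 Gm = 1 × 10^11 m
e = 0.25,  e² = 0.0625,  1 − e² = 0.9375
p = a(1 − e²) = 1 × 10^11 m × 0.9375 = 9.375 × 10^10 m ≈ 93.75 Gm

Final answer: p = 93.75 Gm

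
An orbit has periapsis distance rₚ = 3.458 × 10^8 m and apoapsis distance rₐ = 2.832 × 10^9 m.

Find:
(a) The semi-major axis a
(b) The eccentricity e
rₚ = 3.458 × 10^8 m
rₐ = 2.832 × 10^9 m
(a) a = (rₚ + rₐ)/2 = 1.5889 × 10^9 m ≈ 1.589 × 10^9 m
(b) e = (rₐ − rₚ)/(rₐ + rₚ) = (2.4862 × 10^9) / (3.1778 × 10^9) = 0.782365

Final answer:
(a) a = 1.589 × 10^9 m
(b) e = 0.7824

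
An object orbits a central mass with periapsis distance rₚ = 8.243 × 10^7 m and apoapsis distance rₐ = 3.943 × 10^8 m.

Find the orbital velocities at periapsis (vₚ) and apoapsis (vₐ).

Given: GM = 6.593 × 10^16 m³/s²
rₚ = 8.243 × 10^7 m
rₐ = 3.943 × 10^8 m
GM = 6.593 × 10^16 m³/s²
a = (rₚ + rₐ)/2 = 2.38365 × 10^8 m
Vis-viva: v² = GM (2/r − 1/a)
vₚ² = 6.593 × 10^16 × (2.4263 × 10^-8 − 4.19525 × 10^-9) = 1.32307 × 10^9 m²/s²
vₚ = 36374 m/s ≈ 36.37 km/s
vₐ² = 6.593 × 10^16 × (5.07228 × 10^-9 − 4.19525 × 10^-9) = 5.78228 × 10^7 m²/s²
vₐ = 7604.13 m/s ≈ 7.604 km/s

Final answer: vₚ = 36.37 km/s, vₐ = 7.604 km/s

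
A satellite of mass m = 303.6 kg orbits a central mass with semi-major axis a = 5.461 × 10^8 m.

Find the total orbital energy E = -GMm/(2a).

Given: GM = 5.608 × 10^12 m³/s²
a = 5.461 × 10^8 m
GM = 5.608 × 10^12 m³/s²
2a = 1.0922 × 10^9 m
GMm = 5.608 × 10^12 × 303.6 = 1.70259 × 10^15 m³·kg/s²
E = −GMm/(2a) = -1.55886 × 10^6 J ≈ -1.559 MJ

Final answer: -1.559 MJ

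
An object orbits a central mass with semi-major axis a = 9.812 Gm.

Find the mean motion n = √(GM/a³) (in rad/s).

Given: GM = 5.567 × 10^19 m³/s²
a = 9.812 Gm = 9.812 × 10^9 m
GM = 5.567 × 10^19 m³/s²
a³ = 9.44654 × 10^29 m³
GM/a³ = (5.567 × 10^19) / (9.44654 × 10^29) = 5.89317 × 10^-11 s⁻²
n = √(GM/a³) = 7.6767 × 10^-6 rad/s ≈ 7.677 × 10^-6 rad/s

Final answer: n = 7.677 × 10^-6 rad/s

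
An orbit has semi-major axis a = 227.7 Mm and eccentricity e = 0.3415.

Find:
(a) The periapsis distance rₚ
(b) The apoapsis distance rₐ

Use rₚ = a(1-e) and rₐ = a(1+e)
a = 227.7 Mm = 2.277 × 10^8 m
e = 0.3415:  1 − e = 0.6585,  1 + e = 1.3415
(a) rₚ = a(1 − e) = 2.277 × 10^8 m × 0.6585 = 1.4994 × 10^8 m ≈ 149.9 Mm
(b) rₐ = a(1 + e) = 2.277 × 10^8 m × 1.3415 = 3.0546 × 10^8 m ≈ 305.5 Mm

Final answer:
(a) rₚ = 149.9 Mm
(b) rₐ = 305.5 Mm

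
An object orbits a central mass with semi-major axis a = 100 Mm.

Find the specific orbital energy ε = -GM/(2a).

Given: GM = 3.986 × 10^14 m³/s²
a = 100 Mm = 1 × 10^8 m
GM = 3.986 × 10^14 m³/s²
2a = 2 × 10^8 m
ε = −GM/(2a) = -1.993 × 10^6 J/kg ≈ -1.993 MJ/kg

Final answer: -1.993 MJ/kg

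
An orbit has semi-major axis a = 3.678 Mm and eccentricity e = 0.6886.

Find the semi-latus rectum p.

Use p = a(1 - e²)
a = 3.678 Mm = 3.678 × 10^6 m
e = 0.6886,  e² = 0.47417,  1 − e² = 0.52583
p = a(1 − e²) = 3.678 × 10^6 m × 0.52583 = 1.934 × 10^6 m ≈ 1.934 Mm

Final answer: p = 1.934 Mm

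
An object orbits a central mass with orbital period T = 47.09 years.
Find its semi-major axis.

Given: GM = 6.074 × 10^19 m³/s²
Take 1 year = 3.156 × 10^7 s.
T = 47.09 years = 1.48616 × 10^9 s
GM = 6.074 × 10^19 m³/s²
Kepler's third law: a³ = GM T² / (4π²)
T² = 2.20867 × 10^18 s²
a³ = (6.074 × 10^19) × (2.20867 × 10^18) / (4π²) = 3.39818 × 10^36 m³
a = (a³)^(1/3) = 1.50343 × 10^12 m ≈ 1.503 Tm

Final answer: 1.503 Tm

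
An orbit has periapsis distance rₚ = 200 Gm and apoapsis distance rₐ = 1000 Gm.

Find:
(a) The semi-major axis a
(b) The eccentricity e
rₚ = 200 Gm = 2 × 10^11 m
rₐ = 1000 Gm = 1 × 10^12 m
(a) a = (rₚ + rₐ)/2 = 6 × 10^11 m ≈ 600 Gm
(b) e = (rₐ − rₚ)/(rₐ + rₚ) = (8 × 10^11) / (1.2 × 10^12) = 0.666667

Final answer:
(a) a = 600 Gm
(b) e = 0.6667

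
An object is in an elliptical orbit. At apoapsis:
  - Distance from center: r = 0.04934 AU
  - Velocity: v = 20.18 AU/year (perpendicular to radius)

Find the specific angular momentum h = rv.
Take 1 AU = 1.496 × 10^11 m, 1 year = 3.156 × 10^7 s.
r = 0.04934 AU = 7.38126 × 10^9 m
v = 20.18 AU/year = 95656.8 m/s
h = rv = 7.38126 × 10^9 × 95656.8 = 7.06068 × 10^14 m²/s ≈ 7.061 × 10^14 m²/s

Final answer: h = 7.061 × 10^14 m²/s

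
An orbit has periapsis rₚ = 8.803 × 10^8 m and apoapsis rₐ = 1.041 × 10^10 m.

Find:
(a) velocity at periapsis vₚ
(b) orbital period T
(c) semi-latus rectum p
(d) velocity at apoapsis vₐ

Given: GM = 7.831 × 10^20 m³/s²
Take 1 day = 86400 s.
rₚ = 8.803 × 10^8 m
rₐ = 1.041 × 10^10 m
GM = 7.831 × 10^20 m³/s²
a = (rₚ + rₐ)/2 = 5.64515 × 10^9 m
e = (rₐ − rₚ)/(rₐ + rₚ) = (9.5297 × 10^9) / (1.12903 × 10^10) = 0.844061
(a) vₚ² = GM (2/rₚ − 1/a) = 7.831 × 10^20 × (2.27195 × 10^-9 − 1.77143 × 10^-10) = 1.64045 × 10^12 m²/s²;  vₚ = 1.2808 × 10^6 m/s ≈ 1281 km/s
(b) a³ = 1.79898 × 10^29 m³;  T = 2π √(a³/GM) = 2π × 15156.7 s = 95232.3 s ≈ 1.102 days
(c) 1 − e² = 0.287561;  p = a(1 − e²) = 5.64515 × 10^9 × 0.287561 = 1.62333 × 10^9 m ≈ 1.623 × 10^9 m
(d) vₐ² = GM (2/rₐ − 1/a) = 7.831 × 10^20 × (1.92123 × 10^-10 − 1.77143 × 10^-10) = 1.17306 × 10^10 m²/s²;  vₐ = 108308 m/s ≈ 108.3 km/s

Final answer:
(a) velocity at periapsis vₚ = 1281 km/s
(b) orbital period T = 1.102 days
(c) semi-latus rectum p = 1.623 × 10^9 m
(d) velocity at apoapsis vₐ = 108.3 km/s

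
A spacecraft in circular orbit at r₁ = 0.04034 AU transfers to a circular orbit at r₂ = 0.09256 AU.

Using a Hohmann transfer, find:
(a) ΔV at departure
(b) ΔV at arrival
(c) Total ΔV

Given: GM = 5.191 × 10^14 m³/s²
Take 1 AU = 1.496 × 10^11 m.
r₁ = 0.04034 AU = 6.03486 × 10^9 m
r₂ = 0.09256 AU = 1.3847 × 10^10 m
GM = 5.191 × 10^14 m³/s²
Transfer ellipse: a_t = (r₁ + r₂)/2 = 9.94092 × 10^9 m
Circular speed at r₁: v₁ = √(GM/r₁) = 293.286 m/s
Transfer speed at r₁ (periapsis): v₁ₜ = √(GM(2/r₁ − 1/a_t)) = 346.143 m/s
(a) ΔV₁ = v₁ₜ − v₁ = 52.857 m/s ≈ 52.86 m/s
Circular speed at r₂: v₂ = √(GM/r₂) = 193.619 m/s
Transfer speed at r₂ (apoapsis): v₂ₜ = √(GM(2/r₂ − 1/a_t)) = 150.858 m/s
(b) ΔV₂ = v₂ − v₂ₜ = 42.761 m/s ≈ 42.76 m/s
(c) ΔV_total = ΔV₁ + ΔV₂ = 95.618 m/s ≈ 95.62 m/s

Final answer:
(a) ΔV₁ = 52.86 m/s
(b) ΔV₂ = 42.76 m/s
(c) ΔV_total = 95.62 m/s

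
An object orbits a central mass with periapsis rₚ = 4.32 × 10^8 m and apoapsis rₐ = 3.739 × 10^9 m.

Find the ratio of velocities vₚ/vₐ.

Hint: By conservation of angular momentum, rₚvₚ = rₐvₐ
rₚ = 4.32 × 10^8 m
rₐ = 3.739 × 10^9 m
rₚvₚ = rₐvₐ  ⇒  vₚ/vₐ = rₐ/rₚ
vₚ/vₐ = (3.739 × 10^9) / (4.32 × 10^8) = 8.65509

Final answer: vₚ/vₐ = 8.655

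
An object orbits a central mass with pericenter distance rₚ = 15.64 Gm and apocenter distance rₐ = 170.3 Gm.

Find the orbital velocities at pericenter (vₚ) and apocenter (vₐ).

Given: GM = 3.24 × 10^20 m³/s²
rₚ = 15.64 Gm = 1.564 × 10^10 m
rₐ = 170.3 Gm = 1.703 × 10^11 m
GM = 3.24 × 10^20 m³/s²
a = (rₚ + rₐ)/2 = 9.297 × 10^10 m
Vis-viva: v² = GM (2/r − 1/a)
vₚ² = 3.24 × 10^20 × (1.27877 × 10^-10 − 1.07562 × 10^-11) = 3.79472 × 10^10 m²/s²
vₚ = 194800 m/s ≈ 194.8 km/s
vₐ² = 3.24 × 10^20 × (1.1744 × 10^-11 − 1.07562 × 10^-11) = 3.20055 × 10^8 m²/s²
vₐ = 17890.1 m/s ≈ 17.89 km/s

Final answer: vₚ = 194.8 km/s, vₐ = 17.89 km/s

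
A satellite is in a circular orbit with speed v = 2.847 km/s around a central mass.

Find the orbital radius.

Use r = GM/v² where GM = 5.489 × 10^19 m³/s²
v = 2.847 km/s = 2847 m/s
GM = 5.489 × 10^19 m³/s²
v² = 8.10541 × 10^6 m²/s²
r = GM/v² = (5.489 × 10^19) / (8.10541 × 10^6) = 6.77202 × 10^12 m ≈ 6.772 × 10^12 m

Final answer: 6.772 × 10^12 m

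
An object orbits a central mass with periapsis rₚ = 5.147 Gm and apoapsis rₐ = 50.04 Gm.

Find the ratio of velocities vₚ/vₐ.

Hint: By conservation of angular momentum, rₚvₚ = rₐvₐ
rₚ = 5.147 Gm = 5.147 × 10^9 m
rₐ = 50.04 Gm = 5.004 × 10^10 m
rₚvₚ = rₐvₐ  ⇒  vₚ/vₐ = rₐ/rₚ
vₚ/vₐ = (5.004 × 10^10) / (5.147 × 10^9) = 9.72217

Final answer: vₚ/vₐ = 9.722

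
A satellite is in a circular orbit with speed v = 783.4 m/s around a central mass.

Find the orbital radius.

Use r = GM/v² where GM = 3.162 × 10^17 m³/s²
v = 783.4 m/s
GM = 3.162 × 10^17 m³/s²
v² = 613716 m²/s²
r = GM/v² = (3.162 × 10^17) / 613716 = 5.15222 × 10^11 m ≈ 515.2 Gm

Final answer: 515.2 Gm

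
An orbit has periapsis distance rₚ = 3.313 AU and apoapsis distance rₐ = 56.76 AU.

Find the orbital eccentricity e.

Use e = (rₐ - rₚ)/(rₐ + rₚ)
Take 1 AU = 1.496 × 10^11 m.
rₚ = 3.313 AU = 4.95625 × 10^11 m
rₐ = 56.76 AU = 8.4913 × 10^12 m
rₐ − rₚ = 7.99567 × 10^12 m
rₐ + rₚ = 8.98692 × 10^12 m
e = (rₐ − rₚ)/(rₐ + rₚ) = 0.889701

Final answer: e = 0.8897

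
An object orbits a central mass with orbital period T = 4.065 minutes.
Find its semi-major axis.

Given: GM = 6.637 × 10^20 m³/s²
T = 4.065 minutes = 243.9 s
GM = 6.637 × 10^20 m³/s²
Kepler's third law: a³ = GM T² / (4π²)
T² = 59487.2 s²
a³ = (6.637 × 10^20) × 59487.2 / (4π²) = 1.00008 × 10^24 m³
a = (a³)^(1/3) = 1.00003 × 10^8 m ≈ 100 Mm

Final answer: 100 Mm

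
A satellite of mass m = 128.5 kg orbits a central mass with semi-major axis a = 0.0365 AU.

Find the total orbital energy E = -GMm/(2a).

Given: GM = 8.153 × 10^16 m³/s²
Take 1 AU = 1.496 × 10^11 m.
a = 0.0365 AU = 5.4604 × 10^9 m
GM = 8.153 × 10^16 m³/s²
2a = 1.09208 × 10^10 m
GMm = 8.153 × 10^16 × 128.5 = 1.04766 × 10^19 m³·kg/s²
E = −GMm/(2a) = -9.59326 × 10^8 J ≈ -959.3 MJ

Final answer: -959.3 MJ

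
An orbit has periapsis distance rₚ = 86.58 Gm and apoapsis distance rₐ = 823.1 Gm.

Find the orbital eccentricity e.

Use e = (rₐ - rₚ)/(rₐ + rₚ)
rₚ = 86.58 Gm = 8.658 × 10^10 m
rₐ = 823.1 Gm = 8.231 × 10^11 m
rₐ − rₚ = 7.3652 × 10^11 m
rₐ + rₚ = 9.0968 × 10^11 m
e = (rₐ − rₚ)/(rₐ + rₚ) = 0.809647

Final answer: e = 0.8096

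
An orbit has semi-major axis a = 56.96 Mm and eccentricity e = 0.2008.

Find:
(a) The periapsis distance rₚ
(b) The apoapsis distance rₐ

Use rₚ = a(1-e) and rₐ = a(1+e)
a = 56.96 Mm = 5.696 × 10^7 m
e = 0.2008:  1 − e = 0.7992,  1 + e = 1.2008
(a) rₚ = a(1 − e) = 5.696 × 10^7 m × 0.7992 = 4.55224 × 10^7 m ≈ 45.52 Mm
(b) rₐ = a(1 + e) = 5.696 × 10^7 m × 1.2008 = 6.83976 × 10^7 m ≈ 68.4 Mm

Final answer:
(a) rₚ = 45.52 Mm
(b) rₐ = 68.4 Mm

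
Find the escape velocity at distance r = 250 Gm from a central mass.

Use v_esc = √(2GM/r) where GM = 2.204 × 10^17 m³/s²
r = 250 Gm = 2.5 × 10^11 m
GM = 2.204 × 10^17 m³/s²
2GM/r = 2 × (2.204 × 10^17) / (2.5 × 10^11) = 1.7632 × 10^6 m²/s²
v_esc = √(2GM/r) = 1327.86 m/s ≈ 1.328 km/s

Final answer: 1.328 km/s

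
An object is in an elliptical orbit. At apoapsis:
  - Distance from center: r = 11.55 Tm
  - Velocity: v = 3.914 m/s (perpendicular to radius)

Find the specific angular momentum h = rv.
r = 11.55 Tm = 1.155 × 10^13 m
v = 3.914 m/s
h = rv = 1.155 × 10^13 × 3.914 = 4.52067 × 10^13 m²/s ≈ 4.521 × 10^13 m²/s

Final answer: h = 4.521 × 10^13 m²/s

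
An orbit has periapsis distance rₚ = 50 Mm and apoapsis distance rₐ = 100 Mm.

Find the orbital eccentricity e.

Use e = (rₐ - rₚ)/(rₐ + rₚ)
rₚ = 50 Mm = 5 × 10^7 m
rₐ = 100 Mm = 1 × 10^8 m
rₐ − rₚ = 5 × 10^7 m
rₐ + rₚ = 1.5 × 10^8 m
e = (rₐ − rₚ)/(rₐ + rₚ) = 0.333333

Final answer: e = 0.3333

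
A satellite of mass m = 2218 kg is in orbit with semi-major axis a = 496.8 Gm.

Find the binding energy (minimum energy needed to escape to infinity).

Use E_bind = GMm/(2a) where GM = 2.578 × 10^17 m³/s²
a = 496.8 Gm = 4.968 × 10^11 m
GM = 2.578 × 10^17 m³/s²
m = 2218 kg
GMm = 2.578 × 10^17 × 2218 = 5.718 × 10^20 m³·kg/s²
2a = 9.936 × 10^11 m
E_bind = GMm/(2a) = 5.75483 × 10^8 J ≈ 575.5 MJ

Final answer: 575.5 MJ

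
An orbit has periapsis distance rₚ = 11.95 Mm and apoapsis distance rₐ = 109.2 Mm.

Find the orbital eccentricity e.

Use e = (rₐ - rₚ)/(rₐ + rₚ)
rₚ = 11.95 Mm = 1.195 × 10^7 m
rₐ = 109.2 Mm = 1.092 × 10^8 m
rₐ − rₚ = 9.725 × 10^7 m
rₐ + rₚ = 1.2115 × 10^8 m
e = (rₐ − rₚ)/(rₐ + rₚ) = 0.802724

Final answer: e = 0.8027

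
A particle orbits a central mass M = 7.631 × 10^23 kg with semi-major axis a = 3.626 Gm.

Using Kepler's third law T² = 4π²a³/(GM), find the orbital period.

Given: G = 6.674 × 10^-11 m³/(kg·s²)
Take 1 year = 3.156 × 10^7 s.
M = 7.631 × 10^23 kg
GM = G × M = 6.674 × 10^-11 × 7.631 × 10^23 = 5.09293 × 10^13 m³/s²
a = 3.626 Gm = 3.626 × 10^9 m
a³ = 4.76742 × 10^28 m³
T = 2π √(a³/GM) = 2π √((4.76742 × 10^28) / (5.09293 × 10^13)) = 2π × 3.05955 × 10^7 s
T = 1.92237 × 10^8 s ≈ 6.091 years

Final answer: 6.091 years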